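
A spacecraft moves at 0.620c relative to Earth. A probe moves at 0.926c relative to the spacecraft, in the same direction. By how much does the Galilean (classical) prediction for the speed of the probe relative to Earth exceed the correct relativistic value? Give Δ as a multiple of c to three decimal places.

Galilean: u_cl = 0.926 + 0.620 = 1.5460.
Relativistic: u_rel = (0.926 + 0.620) / (1 + 0.926·0.620) = 1.5460/1.5741 = 0.9821.
Δ = 1.5460 − 0.9821 = 0.5639.
(The classical prediction exceeds c; the relativistic result does not.)

Δ = 0.564c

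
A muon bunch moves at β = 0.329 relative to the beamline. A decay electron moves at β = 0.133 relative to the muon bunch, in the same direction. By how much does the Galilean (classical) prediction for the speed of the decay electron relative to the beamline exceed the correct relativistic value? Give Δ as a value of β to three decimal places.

Δ = 0.019

Galilean: u_cl = 0.133 + 0.329 = 0.4620.
Relativistic: u_rel = (0.133 + 0.329) / (1 + 0.133·0.329) = 0.4620/1.0438 = 0.4426.
Δ = 0.4620 − 0.4426 = 0.0194.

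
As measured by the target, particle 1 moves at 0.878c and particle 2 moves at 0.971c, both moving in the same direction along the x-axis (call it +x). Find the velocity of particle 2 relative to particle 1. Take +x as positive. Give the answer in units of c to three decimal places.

β_A = 0.878, β_B = 0.971.
Transform to A's frame with the inverse velocity-addition law: u' = (u − v)/(1 − uv/c²), taking u = β_B and v = β_A.
u' = (0.971 − 0.878) / (1 − (0.878)(0.971)) = 0.0930/0.1475 = 0.6307.

+0.631c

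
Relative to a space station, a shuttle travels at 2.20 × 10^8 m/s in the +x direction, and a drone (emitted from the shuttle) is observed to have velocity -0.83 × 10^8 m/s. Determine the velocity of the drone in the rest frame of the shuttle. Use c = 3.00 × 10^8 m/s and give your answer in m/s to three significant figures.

v = 0.733c, u = -0.277c.
Invert the composition law: u' = (u − v)/(1 − uv/c²).
u' = (-0.277 − 0.733) / (1 − (-0.277)(0.733)) = -1.0100/1.2029 = -0.8396.
u' = -0.8396 × 3.00 × 10^8 m/s.

-2.52 × 10^8 m/s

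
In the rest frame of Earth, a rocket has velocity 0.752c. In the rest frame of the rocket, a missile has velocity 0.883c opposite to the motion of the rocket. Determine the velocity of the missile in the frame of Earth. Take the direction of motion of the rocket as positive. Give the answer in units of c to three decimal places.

-0.390c

With v = 0.752 and u' = -0.883 (in units of c),
u = (u' + v)/(1 + u'v/c²):
u = (-0.883 + 0.752) / (1 + (-0.883)·0.752) = -0.1310/0.3360 = -0.3899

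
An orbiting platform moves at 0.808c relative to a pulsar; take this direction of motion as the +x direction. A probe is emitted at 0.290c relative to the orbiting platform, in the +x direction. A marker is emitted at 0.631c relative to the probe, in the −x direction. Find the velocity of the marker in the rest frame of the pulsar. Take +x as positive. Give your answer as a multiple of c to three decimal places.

+0.589c

Apply u = (u' + v)/(1 + u'v/c²) successively, working outward toward the pulsar.
Start: velocity of the orbiting platform relative to the pulsar = 0.8080c.
Compose with the probe (u' = 0.290 in the orbiting platform frame): u_1 = (0.290 + 0.808) / (1 + 0.290·0.808) = 1.0980/1.2343 = 0.8896.
Compose with the marker (u' = -0.631 in the probe frame): u_2 = (-0.631 + 0.890) / (1 + (-0.631)·0.890) = 0.2586/0.4387 = 0.5894.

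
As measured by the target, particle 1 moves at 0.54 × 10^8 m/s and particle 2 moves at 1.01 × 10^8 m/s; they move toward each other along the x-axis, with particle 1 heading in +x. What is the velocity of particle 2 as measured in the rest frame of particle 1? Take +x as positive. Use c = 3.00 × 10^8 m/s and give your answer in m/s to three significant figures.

β_A = 0.180, β_B = -0.337 (dividing each by c = 3.00 × 10^8 m/s).
Transform to A's frame with the inverse velocity-addition law: u' = (u − v)/(1 − uv/c²), taking u = β_B and v = β_A.
u' = (-0.337 − 0.180) / (1 − (0.180)(-0.337)) = -0.5167/1.0606 = -0.4871.
u' = -0.4871 × 3.00 × 10^8 m/s.

-1.46 × 10^8 m/s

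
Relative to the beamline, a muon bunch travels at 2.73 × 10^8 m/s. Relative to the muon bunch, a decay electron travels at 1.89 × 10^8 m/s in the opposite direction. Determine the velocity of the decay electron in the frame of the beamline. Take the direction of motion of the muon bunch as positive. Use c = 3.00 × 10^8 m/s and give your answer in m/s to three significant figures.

+1.97 × 10^8 m/s

In units of c (dividing by 3.00 × 10^8 m/s): v = 0.910, u' = -0.630.
u = (u' + v)/(1 + u'v/c²):
u = (-0.630 + 0.910) / (1 + (-0.630)·0.910) = 0.2800/0.4267 = 0.6562
Converting back: u = 0.6562 × 3.00 × 10^8 m/s.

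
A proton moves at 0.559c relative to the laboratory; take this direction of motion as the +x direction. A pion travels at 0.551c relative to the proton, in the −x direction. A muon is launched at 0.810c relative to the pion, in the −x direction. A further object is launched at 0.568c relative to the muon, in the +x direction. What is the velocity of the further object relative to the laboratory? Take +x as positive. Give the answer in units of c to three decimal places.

Apply u = (u' + v)/(1 + u'v/c²) successively, working outward toward the laboratory.
Start: velocity of the proton relative to the laboratory = 0.5590c.
Compose with the pion (u' = -0.551 in the proton frame): u_1 = (-0.551 + 0.559) / (1 + (-0.551)·0.559) = 0.0080/0.6920 = 0.0116.
Compose with the muon (u' = -0.810 in the pion frame): u_2 = (-0.810 + 0.012) / (1 + (-0.810)·0.012) = -0.7984/0.9906 = -0.8060.
Compose with the further object (u' = 0.568 in the muon frame): u_3 = (0.568 + (-0.806)) / (1 + 0.568·(-0.806)) = -0.2380/0.5422 = -0.4389.

-0.439c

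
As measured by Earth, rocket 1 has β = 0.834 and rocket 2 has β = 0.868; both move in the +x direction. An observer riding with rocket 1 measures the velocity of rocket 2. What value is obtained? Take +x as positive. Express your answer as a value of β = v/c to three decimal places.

β_A = 0.834, β_B = 0.868.
Transform to A's frame with the inverse velocity-addition law: u' = (u − v)/(1 − uv/c²), taking u = β_B and v = β_A.
u' = (0.868 − 0.834) / (1 − (0.834)(0.868)) = 0.0340/0.2761 = 0.1231.

β = +0.123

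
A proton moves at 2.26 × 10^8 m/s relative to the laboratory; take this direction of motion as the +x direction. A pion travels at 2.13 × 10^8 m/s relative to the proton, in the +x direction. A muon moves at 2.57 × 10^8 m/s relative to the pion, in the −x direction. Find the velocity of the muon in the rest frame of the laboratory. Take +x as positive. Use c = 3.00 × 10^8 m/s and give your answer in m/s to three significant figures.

Apply u = (u' + v)/(1 + u'v/c²) successively, working outward toward the laboratory.
(Dividing each given speed by c = 3.00 × 10^8 m/s to work in units of c.)
Start: velocity of the proton relative to the laboratory = 0.7533c.
Compose with the pion (u' = 0.710 in the proton frame): u_1 = (0.710 + 0.753) / (1 + 0.710·0.753) = 1.4633/1.5349 = 0.9534.
Compose with the muon (u' = -0.857 in the pion frame): u_2 = (-0.857 + 0.953) / (1 + (-0.857)·0.953) = 0.0967/0.1833 = 0.5278.
So u = 0.5278 × 3.00 × 10^8 m/s.

+1.58 × 10^8 m/s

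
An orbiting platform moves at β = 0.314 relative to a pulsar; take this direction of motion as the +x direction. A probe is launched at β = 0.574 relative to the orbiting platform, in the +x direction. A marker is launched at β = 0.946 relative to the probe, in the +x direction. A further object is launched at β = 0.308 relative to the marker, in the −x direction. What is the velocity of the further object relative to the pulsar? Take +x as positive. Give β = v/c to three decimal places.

Apply u = (u' + v)/(1 + u'v/c²) successively, working outward toward the pulsar.
Start: velocity of the orbiting platform relative to the pulsar = 0.3140c.
Compose with the probe (u' = 0.574 in the orbiting platform frame): u_1 = (0.574 + 0.314) / (1 + 0.574·0.314) = 0.8880/1.1802 = 0.7524.
Compose with the marker (u' = 0.946 in the probe frame): u_2 = (0.946 + 0.752) / (1 + 0.946·0.752) = 1.6984/1.7118 = 0.9922.
Compose with the further object (u' = -0.308 in the marker frame): u_3 = (-0.308 + 0.992) / (1 + (-0.308)·0.992) = 0.6842/0.6944 = 0.9853.

β = +0.985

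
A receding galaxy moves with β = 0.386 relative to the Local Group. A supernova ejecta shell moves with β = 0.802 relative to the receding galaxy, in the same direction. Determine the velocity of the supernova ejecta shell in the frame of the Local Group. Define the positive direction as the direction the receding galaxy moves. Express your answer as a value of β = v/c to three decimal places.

With v = 0.386 and u' = 0.802 (in units of c),
u = (u' + v)/(1 + u'v/c²):
u = (0.802 + 0.386) / (1 + 0.802·0.386) = 1.1880/1.3096 = 0.9072
(Galilean addition would give +1.188c, exceeding c.)

β = 0.907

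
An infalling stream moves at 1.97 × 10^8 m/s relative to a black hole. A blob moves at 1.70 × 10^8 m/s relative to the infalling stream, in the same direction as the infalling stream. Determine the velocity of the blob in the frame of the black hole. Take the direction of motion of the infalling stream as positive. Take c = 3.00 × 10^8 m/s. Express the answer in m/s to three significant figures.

2.67 × 10^8 m/s

In units of c (dividing by 3.00 × 10^8 m/s): v = 0.657, u' = 0.567.
u = (u' + v)/(1 + u'v/c²):
u = (0.567 + 0.657) / (1 + 0.567·0.657) = 1.2233/1.3721 = 0.8916
(Galilean addition would give +1.223c, exceeding c.)
Converting back: u = 0.8916 × 3.00 × 10^8 m/s.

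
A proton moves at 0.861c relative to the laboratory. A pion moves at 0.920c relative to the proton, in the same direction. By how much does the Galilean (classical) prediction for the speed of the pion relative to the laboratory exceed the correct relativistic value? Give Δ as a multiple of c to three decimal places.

Galilean: u_cl = 0.920 + 0.861 = 1.7810.
Relativistic: u_rel = (0.920 + 0.861) / (1 + 0.920·0.861) = 1.7810/1.7921 = 0.9938.
Δ = 1.7810 − 0.9938 = 0.7872.
(The classical prediction exceeds c; the relativistic result does not.)

Δ = 0.787c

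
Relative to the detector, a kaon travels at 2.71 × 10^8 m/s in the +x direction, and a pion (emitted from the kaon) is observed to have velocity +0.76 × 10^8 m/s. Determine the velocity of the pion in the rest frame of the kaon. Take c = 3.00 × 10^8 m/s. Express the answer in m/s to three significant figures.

v = 0.903c, u = 0.253c.
Invert the composition law: u' = (u − v)/(1 − uv/c²).
u' = (0.253 − 0.903) / (1 − (0.253)(0.903)) = -0.6500/0.7712 = -0.8429.
u' = -0.8429 × 3.00 × 10^8 m/s.

-2.53 × 10^8 m/s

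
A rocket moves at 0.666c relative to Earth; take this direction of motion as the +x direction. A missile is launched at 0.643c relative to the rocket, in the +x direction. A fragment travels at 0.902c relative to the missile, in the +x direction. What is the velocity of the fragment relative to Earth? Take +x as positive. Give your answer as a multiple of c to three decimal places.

Apply u = (u' + v)/(1 + u'v/c²) successively, working outward toward Earth.
Start: velocity of the rocket relative to Earth = 0.6660c.
Compose with the missile (u' = 0.643 in the rocket frame): u_1 = (0.643 + 0.666) / (1 + 0.643·0.666) = 1.3090/1.4282 = 0.9165.
Compose with the fragment (u' = 0.902 in the missile frame): u_2 = (0.902 + 0.917) / (1 + 0.902·0.917) = 1.8185/1.8267 = 0.9955.

0.996c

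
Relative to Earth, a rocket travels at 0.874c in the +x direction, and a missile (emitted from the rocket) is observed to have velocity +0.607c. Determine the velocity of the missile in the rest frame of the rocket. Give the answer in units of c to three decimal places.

-0.569c

Invert the composition law: u' = (u − v)/(1 − uv/c²).
u' = (0.607 − 0.874) / (1 − (0.607)(0.874)) = -0.2670/0.4695 = -0.5687.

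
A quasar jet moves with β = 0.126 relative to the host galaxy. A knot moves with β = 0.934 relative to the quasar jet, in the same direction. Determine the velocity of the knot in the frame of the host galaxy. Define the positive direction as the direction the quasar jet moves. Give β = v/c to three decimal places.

β = 0.948

With v = 0.126 and u' = 0.934 (in units of c),
u = (u' + v)/(1 + u'v/c²):
u = (0.934 + 0.126) / (1 + 0.934·0.126) = 1.0600/1.1177 = 0.9484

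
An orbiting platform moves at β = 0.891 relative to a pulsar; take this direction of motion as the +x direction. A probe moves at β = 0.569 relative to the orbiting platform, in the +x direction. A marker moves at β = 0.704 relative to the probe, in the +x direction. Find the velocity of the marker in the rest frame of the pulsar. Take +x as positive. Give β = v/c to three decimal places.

Apply u = (u' + v)/(1 + u'v/c²) successively, working outward toward the pulsar.
Start: velocity of the orbiting platform relative to the pulsar = 0.8910c.
Compose with the probe (u' = 0.569 in the orbiting platform frame): u_1 = (0.569 + 0.891) / (1 + 0.569·0.891) = 1.4600/1.5070 = 0.9688.
Compose with the marker (u' = 0.704 in the probe frame): u_2 = (0.704 + 0.969) / (1 + 0.704·0.969) = 1.6728/1.6821 = 0.9945.

β = 0.995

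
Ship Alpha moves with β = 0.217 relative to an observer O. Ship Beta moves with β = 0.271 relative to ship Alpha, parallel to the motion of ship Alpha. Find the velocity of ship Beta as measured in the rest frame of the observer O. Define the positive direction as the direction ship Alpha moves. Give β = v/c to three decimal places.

With v = 0.217 and u' = 0.271 (in units of c),
u = (u' + v)/(1 + u'v/c²):
u = (0.271 + 0.217) / (1 + 0.271·0.217) = 0.4880/1.0588 = 0.4609
(Galilean addition would give +0.488c.)

β = 0.461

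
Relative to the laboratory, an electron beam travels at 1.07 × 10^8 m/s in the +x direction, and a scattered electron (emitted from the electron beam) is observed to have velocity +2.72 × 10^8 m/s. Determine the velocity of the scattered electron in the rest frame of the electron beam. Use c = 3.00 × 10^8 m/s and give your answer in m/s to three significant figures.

+2.44 × 10^8 m/s

v = 0.357c, u = 0.907c.
Invert the composition law: u' = (u − v)/(1 − uv/c²).
u' = (0.907 − 0.357) / (1 − (0.907)(0.357)) = 0.5500/0.6766 = 0.8129.
u' = 0.8129 × 3.00 × 10^8 m/s.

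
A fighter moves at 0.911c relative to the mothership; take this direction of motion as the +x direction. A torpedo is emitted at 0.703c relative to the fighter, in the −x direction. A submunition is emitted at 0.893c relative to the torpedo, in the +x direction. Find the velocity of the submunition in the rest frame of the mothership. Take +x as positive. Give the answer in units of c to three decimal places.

+0.970c

Apply u = (u' + v)/(1 + u'v/c²) successively, working outward toward the mothership.
Start: velocity of the fighter relative to the mothership = 0.9110c.
Compose with the torpedo (u' = -0.703 in the fighter frame): u_1 = (-0.703 + 0.911) / (1 + (-0.703)·0.911) = 0.2080/0.3596 = 0.5785.
Compose with the submunition (u' = 0.893 in the torpedo frame): u_2 = (0.893 + 0.578) / (1 + 0.893·0.578) = 1.4715/1.5166 = 0.9703.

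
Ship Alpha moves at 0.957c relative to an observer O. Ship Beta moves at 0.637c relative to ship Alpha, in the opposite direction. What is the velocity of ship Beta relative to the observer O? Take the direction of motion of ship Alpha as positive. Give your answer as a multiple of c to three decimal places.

+0.820c

With v = 0.957 and u' = -0.637 (in units of c),
u = (u' + v)/(1 + u'v/c²):
u = (-0.637 + 0.957) / (1 + (-0.637)·0.957) = 0.3200/0.3904 = 0.8197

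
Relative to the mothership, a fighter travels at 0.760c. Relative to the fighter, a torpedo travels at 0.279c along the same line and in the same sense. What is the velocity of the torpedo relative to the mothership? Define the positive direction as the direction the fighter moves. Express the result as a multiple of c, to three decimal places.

0.857c

With v = 0.760 and u' = 0.279 (in units of c),
u = (u' + v)/(1 + u'v/c²):
u = (0.279 + 0.760) / (1 + 0.279·0.760) = 1.0390/1.2120 = 0.8572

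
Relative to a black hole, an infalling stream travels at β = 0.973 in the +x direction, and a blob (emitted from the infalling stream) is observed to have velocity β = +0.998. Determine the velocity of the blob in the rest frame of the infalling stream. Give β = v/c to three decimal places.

Invert the composition law: u' = (u − v)/(1 − uv/c²).
u' = (0.998 − 0.973) / (1 − (0.998)(0.973)) = 0.0250/0.0289 = 0.8637.

β = +0.864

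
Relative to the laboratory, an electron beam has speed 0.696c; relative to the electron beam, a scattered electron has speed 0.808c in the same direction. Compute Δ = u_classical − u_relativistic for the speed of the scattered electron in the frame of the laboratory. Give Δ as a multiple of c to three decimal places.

Δ = 0.541c

Galilean: u_cl = 0.808 + 0.696 = 1.5040.
Relativistic: u_rel = (0.808 + 0.696) / (1 + 0.808·0.696) = 1.5040/1.5624 = 0.9626.
Δ = 1.5040 − 0.9626 = 0.5414.
(The classical prediction exceeds c; the relativistic result does not.)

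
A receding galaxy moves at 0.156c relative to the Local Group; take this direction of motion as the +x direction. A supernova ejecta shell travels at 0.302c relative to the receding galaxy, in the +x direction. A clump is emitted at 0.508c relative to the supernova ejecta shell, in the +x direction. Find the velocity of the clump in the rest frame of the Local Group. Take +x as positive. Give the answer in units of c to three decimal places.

Apply u = (u' + v)/(1 + u'v/c²) successively, working outward toward the Local Group.
Start: velocity of the receding galaxy relative to the Local Group = 0.1560c.
Compose with the supernova ejecta shell (u' = 0.302 in the receding galaxy frame): u_1 = (0.302 + 0.156) / (1 + 0.302·0.156) = 0.4580/1.0471 = 0.4374.
Compose with the clump (u' = 0.508 in the supernova ejecta shell frame): u_2 = (0.508 + 0.437) / (1 + 0.508·0.437) = 0.9454/1.2222 = 0.7735.

0.774c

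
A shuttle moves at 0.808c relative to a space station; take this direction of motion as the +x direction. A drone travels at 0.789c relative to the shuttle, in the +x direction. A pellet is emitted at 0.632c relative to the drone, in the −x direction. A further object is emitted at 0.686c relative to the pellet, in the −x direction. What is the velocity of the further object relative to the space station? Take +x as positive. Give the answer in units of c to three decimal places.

Apply u = (u' + v)/(1 + u'v/c²) successively, working outward toward the space station.
Start: velocity of the shuttle relative to the space station = 0.8080c.
Compose with the drone (u' = 0.789 in the shuttle frame): u_1 = (0.789 + 0.808) / (1 + 0.789·0.808) = 1.5970/1.6375 = 0.9753.
Compose with the pellet (u' = -0.632 in the drone frame): u_2 = (-0.632 + 0.975) / (1 + (-0.632)·0.975) = 0.3433/0.3836 = 0.8948.
Compose with the further object (u' = -0.686 in the pellet frame): u_3 = (-0.686 + 0.895) / (1 + (-0.686)·0.895) = 0.2088/0.3862 = 0.5405.

+0.541c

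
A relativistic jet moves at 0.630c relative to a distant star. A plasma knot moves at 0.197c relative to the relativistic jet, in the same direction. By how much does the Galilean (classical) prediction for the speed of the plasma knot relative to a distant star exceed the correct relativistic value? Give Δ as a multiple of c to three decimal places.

Galilean: u_cl = 0.197 + 0.630 = 0.8270.
Relativistic: u_rel = (0.197 + 0.630) / (1 + 0.197·0.630) = 0.8270/1.1241 = 0.7357.
Δ = 0.8270 − 0.7357 = 0.0913.

Δ = 0.091c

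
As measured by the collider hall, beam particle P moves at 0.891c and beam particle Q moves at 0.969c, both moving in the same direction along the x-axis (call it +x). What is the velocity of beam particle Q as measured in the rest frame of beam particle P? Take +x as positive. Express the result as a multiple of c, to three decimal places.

+0.571c

β_A = 0.891, β_B = 0.969.
Transform to A's frame with the inverse velocity-addition law: u' = (u − v)/(1 − uv/c²), taking u = β_B and v = β_A.
u' = (0.969 − 0.891) / (1 − (0.891)(0.969)) = 0.0780/0.1366 = 0.5709.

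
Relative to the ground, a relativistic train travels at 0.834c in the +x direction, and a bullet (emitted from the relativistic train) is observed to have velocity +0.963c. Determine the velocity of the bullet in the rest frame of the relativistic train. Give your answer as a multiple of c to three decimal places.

Invert the composition law: u' = (u − v)/(1 − uv/c²).
u' = (0.963 − 0.834) / (1 − (0.963)(0.834)) = 0.1290/0.1969 = 0.6553.

+0.655c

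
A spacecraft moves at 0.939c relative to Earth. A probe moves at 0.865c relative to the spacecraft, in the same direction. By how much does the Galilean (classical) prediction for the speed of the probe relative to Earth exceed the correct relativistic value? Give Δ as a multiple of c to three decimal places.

Galilean: u_cl = 0.865 + 0.939 = 1.8040.
Relativistic: u_rel = (0.865 + 0.939) / (1 + 0.865·0.939) = 1.8040/1.8122 = 0.9955.
Δ = 1.8040 − 0.9955 = 0.8085.
(The classical prediction exceeds c; the relativistic result does not.)

Δ = 0.809c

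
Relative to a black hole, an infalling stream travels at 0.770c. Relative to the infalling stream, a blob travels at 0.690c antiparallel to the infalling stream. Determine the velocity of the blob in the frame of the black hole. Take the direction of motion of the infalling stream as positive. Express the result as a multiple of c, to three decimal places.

With v = 0.770 and u' = -0.690 (in units of c),
u = (u' + v)/(1 + u'v/c²):
u = (-0.690 + 0.770) / (1 + (-0.690)·0.770) = 0.0800/0.4687 = 0.1707

+0.171c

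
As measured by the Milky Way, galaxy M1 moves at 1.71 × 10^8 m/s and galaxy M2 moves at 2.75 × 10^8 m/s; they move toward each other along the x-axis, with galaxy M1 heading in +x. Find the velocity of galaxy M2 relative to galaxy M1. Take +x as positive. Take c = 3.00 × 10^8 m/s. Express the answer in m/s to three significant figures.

-2.93 × 10^8 m/s

β_A = 0.570, β_B = -0.917 (dividing each by c = 3.00 × 10^8 m/s).
Transform to A's frame with the inverse velocity-addition law: u' = (u − v)/(1 − uv/c²), taking u = β_B and v = β_A.
u' = (-0.917 − 0.570) / (1 − (0.570)(-0.917)) = -1.4867/1.5225 = -0.9765.
u' = -0.9765 × 3.00 × 10^8 m/s.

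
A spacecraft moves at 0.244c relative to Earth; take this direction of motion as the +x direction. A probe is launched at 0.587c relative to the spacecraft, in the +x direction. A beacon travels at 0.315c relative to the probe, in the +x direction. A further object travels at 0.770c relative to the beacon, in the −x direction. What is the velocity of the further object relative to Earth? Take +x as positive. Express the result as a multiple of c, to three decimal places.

+0.224c

Apply u = (u' + v)/(1 + u'v/c²) successively, working outward toward Earth.
Start: velocity of the spacecraft relative to Earth = 0.2440c.
Compose with the probe (u' = 0.587 in the spacecraft frame): u_1 = (0.587 + 0.244) / (1 + 0.587·0.244) = 0.8310/1.1432 = 0.7269.
Compose with the beacon (u' = 0.315 in the probe frame): u_2 = (0.315 + 0.727) / (1 + 0.315·0.727) = 1.0419/1.2290 = 0.8478.
Compose with the further object (u' = -0.770 in the beacon frame): u_3 = (-0.770 + 0.848) / (1 + (-0.770)·0.848) = 0.0778/0.3472 = 0.2240.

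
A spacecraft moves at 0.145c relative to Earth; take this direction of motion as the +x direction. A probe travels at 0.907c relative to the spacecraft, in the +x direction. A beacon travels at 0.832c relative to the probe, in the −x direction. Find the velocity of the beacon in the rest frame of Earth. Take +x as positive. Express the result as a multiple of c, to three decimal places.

Apply u = (u' + v)/(1 + u'v/c²) successively, working outward toward Earth.
Start: velocity of the spacecraft relative to Earth = 0.1450c.
Compose with the probe (u' = 0.907 in the spacecraft frame): u_1 = (0.907 + 0.145) / (1 + 0.907·0.145) = 1.0520/1.1315 = 0.9297.
Compose with the beacon (u' = -0.832 in the probe frame): u_2 = (-0.832 + 0.930) / (1 + (-0.832)·0.930) = 0.0977/0.2265 = 0.4315.

+0.432c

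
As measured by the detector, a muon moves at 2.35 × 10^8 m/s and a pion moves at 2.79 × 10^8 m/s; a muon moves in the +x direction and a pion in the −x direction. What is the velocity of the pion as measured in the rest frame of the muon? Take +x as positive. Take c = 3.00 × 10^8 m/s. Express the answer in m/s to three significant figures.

-2.97 × 10^8 m/s

β_A = 0.783, β_B = -0.930 (dividing each by c = 3.00 × 10^8 m/s).
Transform to A's frame with the inverse velocity-addition law: u' = (u − v)/(1 − uv/c²), taking u = β_B and v = β_A.
u' = (-0.930 − 0.783) / (1 − (0.783)(-0.930)) = -1.7133/1.7285 = -0.9912.
u' = -0.9912 × 3.00 × 10^8 m/s.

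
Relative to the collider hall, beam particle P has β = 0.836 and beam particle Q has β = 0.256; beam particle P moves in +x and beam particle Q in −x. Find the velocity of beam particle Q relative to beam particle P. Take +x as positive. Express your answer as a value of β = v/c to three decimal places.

β = -0.899

β_A = 0.836, β_B = -0.256.
Transform to A's frame with the inverse velocity-addition law: u' = (u − v)/(1 − uv/c²), taking u = β_B and v = β_A.
u' = (-0.256 − 0.836) / (1 − (0.836)(-0.256)) = -1.0920/1.2140 = -0.8995.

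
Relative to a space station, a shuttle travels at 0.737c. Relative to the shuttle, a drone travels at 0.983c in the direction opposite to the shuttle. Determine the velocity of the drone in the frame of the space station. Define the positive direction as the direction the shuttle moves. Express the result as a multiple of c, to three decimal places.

With v = 0.737 and u' = -0.983 (in units of c),
u = (u' + v)/(1 + u'v/c²):
u = (-0.983 + 0.737) / (1 + (-0.983)·0.737) = -0.2460/0.2755 = -0.8928

-0.893c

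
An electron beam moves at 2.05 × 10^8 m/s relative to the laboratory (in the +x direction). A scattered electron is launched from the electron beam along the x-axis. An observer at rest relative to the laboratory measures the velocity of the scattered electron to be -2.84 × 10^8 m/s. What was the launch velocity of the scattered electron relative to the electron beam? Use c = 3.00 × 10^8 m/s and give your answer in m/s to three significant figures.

-2.97 × 10^8 m/s

v = 0.683c, u = -0.947c.
Invert the composition law: u' = (u − v)/(1 − uv/c²).
u' = (-0.947 − 0.683) / (1 − (-0.947)(0.683)) = -1.6300/1.6469 = -0.9897.
u' = -0.9897 × 3.00 × 10^8 m/s.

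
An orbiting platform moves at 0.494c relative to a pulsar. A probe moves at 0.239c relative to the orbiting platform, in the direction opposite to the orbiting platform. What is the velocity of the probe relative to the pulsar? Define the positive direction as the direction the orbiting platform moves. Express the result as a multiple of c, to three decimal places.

With v = 0.494 and u' = -0.239 (in units of c),
u = (u' + v)/(1 + u'v/c²):
u = (-0.239 + 0.494) / (1 + (-0.239)·0.494) = 0.2550/0.8819 = 0.2891
(Galilean addition would give +0.255c.)

+0.289c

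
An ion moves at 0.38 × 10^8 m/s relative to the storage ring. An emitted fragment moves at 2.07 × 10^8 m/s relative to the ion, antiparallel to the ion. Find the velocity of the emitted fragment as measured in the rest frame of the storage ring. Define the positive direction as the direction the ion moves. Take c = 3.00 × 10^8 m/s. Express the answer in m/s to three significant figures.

-1.85 × 10^8 m/s

In units of c (dividing by 3.00 × 10^8 m/s): v = 0.127, u' = -0.690.
u = (u' + v)/(1 + u'v/c²):
u = (-0.690 + 0.127) / (1 + (-0.690)·0.127) = -0.5633/0.9126 = -0.6173
Converting back: u = -0.6173 × 3.00 × 10^8 m/s.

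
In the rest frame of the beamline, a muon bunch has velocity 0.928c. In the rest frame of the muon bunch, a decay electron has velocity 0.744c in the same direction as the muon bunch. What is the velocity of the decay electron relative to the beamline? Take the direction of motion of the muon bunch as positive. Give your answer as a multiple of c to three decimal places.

0.989c

With v = 0.928 and u' = 0.744 (in units of c),
u = (u' + v)/(1 + u'v/c²):
u = (0.744 + 0.928) / (1 + 0.744·0.928) = 1.6720/1.6904 = 0.9891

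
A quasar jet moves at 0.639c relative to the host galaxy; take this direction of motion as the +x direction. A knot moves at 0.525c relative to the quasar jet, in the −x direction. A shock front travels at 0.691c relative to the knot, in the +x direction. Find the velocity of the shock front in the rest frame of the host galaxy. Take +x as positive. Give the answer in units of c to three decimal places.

+0.771c

Apply u = (u' + v)/(1 + u'v/c²) successively, working outward toward the host galaxy.
Start: velocity of the quasar jet relative to the host galaxy = 0.6390c.
Compose with the knot (u' = -0.525 in the quasar jet frame): u_1 = (-0.525 + 0.639) / (1 + (-0.525)·0.639) = 0.1140/0.6645 = 0.1716.
Compose with the shock front (u' = 0.691 in the knot frame): u_2 = (0.691 + 0.172) / (1 + 0.691·0.172) = 0.8626/1.1185 = 0.7711.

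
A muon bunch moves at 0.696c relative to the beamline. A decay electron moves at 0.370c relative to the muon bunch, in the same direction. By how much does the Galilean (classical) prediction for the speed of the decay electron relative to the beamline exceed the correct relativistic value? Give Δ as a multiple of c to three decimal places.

Galilean: u_cl = 0.370 + 0.696 = 1.0660.
Relativistic: u_rel = (0.370 + 0.696) / (1 + 0.370·0.696) = 1.0660/1.2575 = 0.8477.
Δ = 1.0660 − 0.8477 = 0.2183.
(The classical prediction exceeds c; the relativistic result does not.)

Δ = 0.218c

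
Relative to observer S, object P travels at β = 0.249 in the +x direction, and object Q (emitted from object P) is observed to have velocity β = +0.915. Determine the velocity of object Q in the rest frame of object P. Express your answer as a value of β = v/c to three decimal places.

β = +0.863

Invert the composition law: u' = (u − v)/(1 − uv/c²).
u' = (0.915 − 0.249) / (1 − (0.915)(0.249)) = 0.6660/0.7722 = 0.8625.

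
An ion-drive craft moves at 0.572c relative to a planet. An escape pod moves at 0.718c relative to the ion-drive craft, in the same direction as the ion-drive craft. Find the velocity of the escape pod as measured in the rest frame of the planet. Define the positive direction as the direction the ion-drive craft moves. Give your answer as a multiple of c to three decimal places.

With v = 0.572 and u' = 0.718 (in units of c),
u = (u' + v)/(1 + u'v/c²):
u = (0.718 + 0.572) / (1 + 0.718·0.572) = 1.2900/1.4107 = 0.9144

0.914c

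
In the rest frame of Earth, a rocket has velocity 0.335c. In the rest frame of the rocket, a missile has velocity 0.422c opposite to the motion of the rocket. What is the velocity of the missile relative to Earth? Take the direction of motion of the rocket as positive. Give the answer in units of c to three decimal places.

-0.101c

With v = 0.335 and u' = -0.422 (in units of c),
u = (u' + v)/(1 + u'v/c²):
u = (-0.422 + 0.335) / (1 + (-0.422)·0.335) = -0.0870/0.8586 = -0.1013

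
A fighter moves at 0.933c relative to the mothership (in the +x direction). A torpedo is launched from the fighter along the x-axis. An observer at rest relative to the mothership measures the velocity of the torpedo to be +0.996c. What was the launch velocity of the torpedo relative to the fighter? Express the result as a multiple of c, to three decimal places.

Invert the composition law: u' = (u − v)/(1 − uv/c²).
u' = (0.996 − 0.933) / (1 − (0.996)(0.933)) = 0.0630/0.0707 = 0.8907.

+0.891c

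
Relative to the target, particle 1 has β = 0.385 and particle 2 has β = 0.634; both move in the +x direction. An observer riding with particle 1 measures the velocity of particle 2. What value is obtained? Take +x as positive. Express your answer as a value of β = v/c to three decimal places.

β_A = 0.385, β_B = 0.634.
Transform to A's frame with the inverse velocity-addition law: u' = (u − v)/(1 − uv/c²), taking u = β_B and v = β_A.
u' = (0.634 − 0.385) / (1 − (0.385)(0.634)) = 0.2490/0.7559 = 0.3294.

β = +0.329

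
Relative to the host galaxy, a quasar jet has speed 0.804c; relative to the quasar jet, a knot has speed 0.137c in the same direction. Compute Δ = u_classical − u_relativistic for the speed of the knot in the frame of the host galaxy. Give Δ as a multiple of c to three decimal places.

Δ = 0.093c

Galilean: u_cl = 0.137 + 0.804 = 0.9410.
Relativistic: u_rel = (0.137 + 0.804) / (1 + 0.137·0.804) = 0.9410/1.1101 = 0.8476.
Δ = 0.9410 − 0.8476 = 0.0934.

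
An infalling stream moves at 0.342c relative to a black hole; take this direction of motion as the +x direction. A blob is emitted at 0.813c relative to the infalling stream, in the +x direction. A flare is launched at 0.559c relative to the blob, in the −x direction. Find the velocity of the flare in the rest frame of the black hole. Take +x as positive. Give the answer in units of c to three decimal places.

Apply u = (u' + v)/(1 + u'v/c²) successively, working outward toward the black hole.
Start: velocity of the infalling stream relative to the black hole = 0.3420c.
Compose with the blob (u' = 0.813 in the infalling stream frame): u_1 = (0.813 + 0.342) / (1 + 0.813·0.342) = 1.1550/1.2780 = 0.9037.
Compose with the flare (u' = -0.559 in the blob frame): u_2 = (-0.559 + 0.904) / (1 + (-0.559)·0.904) = 0.3447/0.4948 = 0.6967.

+0.697c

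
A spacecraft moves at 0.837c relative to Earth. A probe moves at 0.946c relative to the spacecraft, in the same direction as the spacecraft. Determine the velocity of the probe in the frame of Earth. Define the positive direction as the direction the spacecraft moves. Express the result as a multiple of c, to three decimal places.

With v = 0.837 and u' = 0.946 (in units of c),
u = (u' + v)/(1 + u'v/c²):
u = (0.946 + 0.837) / (1 + 0.946·0.837) = 1.7830/1.7918 = 0.9951

0.995c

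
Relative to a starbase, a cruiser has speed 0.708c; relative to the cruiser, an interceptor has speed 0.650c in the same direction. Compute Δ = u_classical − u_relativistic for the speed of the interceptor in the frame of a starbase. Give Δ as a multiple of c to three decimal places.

Galilean: u_cl = 0.650 + 0.708 = 1.3580.
Relativistic: u_rel = (0.650 + 0.708) / (1 + 0.650·0.708) = 1.3580/1.4602 = 0.9300.
Δ = 1.3580 − 0.9300 = 0.4280.
(The classical prediction exceeds c; the relativistic result does not.)

Δ = 0.428c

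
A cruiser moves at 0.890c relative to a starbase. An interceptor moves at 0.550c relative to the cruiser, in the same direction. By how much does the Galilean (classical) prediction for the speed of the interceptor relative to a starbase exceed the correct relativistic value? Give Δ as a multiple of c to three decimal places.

Galilean: u_cl = 0.550 + 0.890 = 1.4400.
Relativistic: u_rel = (0.550 + 0.890) / (1 + 0.550·0.890) = 1.4400/1.4895 = 0.9668.
Δ = 1.4400 − 0.9668 = 0.4732.
(The classical prediction exceeds c; the relativistic result does not.)

Δ = 0.473c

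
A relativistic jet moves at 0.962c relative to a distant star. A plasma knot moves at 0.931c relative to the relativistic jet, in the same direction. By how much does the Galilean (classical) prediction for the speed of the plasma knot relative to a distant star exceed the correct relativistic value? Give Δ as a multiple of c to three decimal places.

Δ = 0.894c

Galilean: u_cl = 0.931 + 0.962 = 1.8930.
Relativistic: u_rel = (0.931 + 0.962) / (1 + 0.931·0.962) = 1.8930/1.8956 = 0.9986.
Δ = 1.8930 − 0.9986 = 0.8944.
(The classical prediction exceeds c; the relativistic result does not.)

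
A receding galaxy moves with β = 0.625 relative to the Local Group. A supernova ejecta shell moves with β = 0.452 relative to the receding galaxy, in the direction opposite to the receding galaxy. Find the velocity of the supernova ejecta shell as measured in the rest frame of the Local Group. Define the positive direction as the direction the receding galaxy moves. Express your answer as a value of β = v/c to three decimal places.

With v = 0.625 and u' = -0.452 (in units of c),
u = (u' + v)/(1 + u'v/c²):
u = (-0.452 + 0.625) / (1 + (-0.452)·0.625) = 0.1730/0.7175 = 0.2411
(Galilean addition would give +0.173c.)

β = +0.241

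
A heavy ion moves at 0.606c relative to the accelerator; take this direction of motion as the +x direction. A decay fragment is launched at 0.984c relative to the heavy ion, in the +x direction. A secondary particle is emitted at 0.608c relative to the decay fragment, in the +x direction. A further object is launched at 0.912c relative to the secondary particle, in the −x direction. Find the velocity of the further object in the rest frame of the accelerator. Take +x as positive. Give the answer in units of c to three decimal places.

+0.979c

Apply u = (u' + v)/(1 + u'v/c²) successively, working outward toward the accelerator.
Start: velocity of the heavy ion relative to the accelerator = 0.6060c.
Compose with the decay fragment (u' = 0.984 in the heavy ion frame): u_1 = (0.984 + 0.606) / (1 + 0.984·0.606) = 1.5900/1.5963 = 0.9961.
Compose with the secondary particle (u' = 0.608 in the decay fragment frame): u_2 = (0.608 + 0.996) / (1 + 0.608·0.996) = 1.6041/1.6056 = 0.9990.
Compose with the further object (u' = -0.912 in the secondary particle frame): u_3 = (-0.912 + 0.999) / (1 + (-0.912)·0.999) = 0.0870/0.0889 = 0.9793.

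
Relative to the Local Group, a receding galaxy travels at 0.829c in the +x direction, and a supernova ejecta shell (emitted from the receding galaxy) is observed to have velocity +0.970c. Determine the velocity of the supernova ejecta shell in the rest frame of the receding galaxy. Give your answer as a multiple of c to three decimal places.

+0.720c

Invert the composition law: u' = (u − v)/(1 − uv/c²).
u' = (0.970 − 0.829) / (1 − (0.970)(0.829)) = 0.1410/0.1959 = 0.7199.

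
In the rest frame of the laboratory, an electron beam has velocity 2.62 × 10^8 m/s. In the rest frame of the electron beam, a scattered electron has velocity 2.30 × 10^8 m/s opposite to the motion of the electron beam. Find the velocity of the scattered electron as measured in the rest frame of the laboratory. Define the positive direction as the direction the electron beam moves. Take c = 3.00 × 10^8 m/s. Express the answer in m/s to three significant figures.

+9.68 × 10^7 m/s

In units of c (dividing by 3.00 × 10^8 m/s): v = 0.873, u' = -0.767.
u = (u' + v)/(1 + u'v/c²):
u = (-0.767 + 0.873) / (1 + (-0.767)·0.873) = 0.1067/0.3304 = 0.3228
Converting back: u = 0.3228 × 3.00 × 10^8 m/s.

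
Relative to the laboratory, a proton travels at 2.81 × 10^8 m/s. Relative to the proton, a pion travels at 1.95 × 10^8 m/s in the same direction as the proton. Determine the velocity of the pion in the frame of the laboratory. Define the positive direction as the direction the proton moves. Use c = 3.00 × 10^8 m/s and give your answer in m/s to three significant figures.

2.96 × 10^8 m/s

In units of c (dividing by 3.00 × 10^8 m/s): v = 0.937, u' = 0.650.
u = (u' + v)/(1 + u'v/c²):
u = (0.650 + 0.937) / (1 + 0.650·0.937) = 1.5867/1.6088 = 0.9862
(Galilean addition would give +1.587c, exceeding c.)
Converting back: u = 0.9862 × 3.00 × 10^8 m/s.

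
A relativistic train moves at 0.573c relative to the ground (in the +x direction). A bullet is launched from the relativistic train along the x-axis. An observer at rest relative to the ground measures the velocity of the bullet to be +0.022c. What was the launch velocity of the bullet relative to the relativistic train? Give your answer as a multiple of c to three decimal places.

Invert the composition law: u' = (u − v)/(1 − uv/c²).
u' = (0.022 − 0.573) / (1 − (0.022)(0.573)) = -0.5510/0.9874 = -0.5580.

-0.558c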